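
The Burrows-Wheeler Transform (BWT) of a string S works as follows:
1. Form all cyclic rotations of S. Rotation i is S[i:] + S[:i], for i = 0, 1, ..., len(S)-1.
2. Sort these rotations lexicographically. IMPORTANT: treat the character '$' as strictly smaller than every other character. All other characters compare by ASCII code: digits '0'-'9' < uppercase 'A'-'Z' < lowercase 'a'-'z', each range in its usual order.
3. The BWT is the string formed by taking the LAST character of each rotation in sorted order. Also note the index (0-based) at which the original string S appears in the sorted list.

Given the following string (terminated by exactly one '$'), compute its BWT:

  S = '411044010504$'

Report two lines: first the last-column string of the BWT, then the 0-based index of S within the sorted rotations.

All 13 rotations (rotation i = S[i:]+S[:i]):
  rot[0] = 411044010504$
  rot[1] = 11044010504$4
  rot[2] = 1044010504$41
  rot[3] = 044010504$411
  rot[4] = 44010504$4110
  rot[5] = 4010504$41104
  rot[6] = 010504$411044
  rot[7] = 10504$4110440
  rot[8] = 0504$41104401
  rot[9] = 504$411044010
  rot[10] = 04$4110440105
  rot[11] = 4$41104401050
  rot[12] = $411044010504
Sorted (with $ < everything):
  sorted[0] = $411044010504  (last char: '4')
  sorted[1] = 010504$411044  (last char: '4')
  sorted[2] = 04$4110440105  (last char: '5')
  sorted[3] = 044010504$411  (last char: '1')
  sorted[4] = 0504$41104401  (last char: '1')
  sorted[5] = 1044010504$41  (last char: '1')
  sorted[6] = 10504$4110440  (last char: '0')
  sorted[7] = 11044010504$4  (last char: '4')
  sorted[8] = 4$41104401050  (last char: '0')
  sorted[9] = 4010504$41104  (last char: '4')
  sorted[10] = 411044010504$  (last char: '$')
  sorted[11] = 44010504$4110  (last char: '0')
  sorted[12] = 504$411044010  (last char: '0')
Last column: 4451110404$00
Original string S is at sorted index 10

Answer: 4451110404$00
10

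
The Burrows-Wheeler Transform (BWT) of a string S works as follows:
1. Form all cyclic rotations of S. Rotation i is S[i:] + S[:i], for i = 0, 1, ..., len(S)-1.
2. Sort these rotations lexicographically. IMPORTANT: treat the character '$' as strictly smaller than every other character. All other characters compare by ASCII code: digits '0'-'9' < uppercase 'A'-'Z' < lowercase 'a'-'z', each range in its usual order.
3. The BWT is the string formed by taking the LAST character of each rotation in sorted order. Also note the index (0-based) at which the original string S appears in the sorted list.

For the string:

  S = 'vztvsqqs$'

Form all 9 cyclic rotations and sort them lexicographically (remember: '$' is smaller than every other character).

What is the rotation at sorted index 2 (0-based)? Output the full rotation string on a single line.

Answer: qs$vztvsq

Derivation:
All 9 rotations (rotation i = S[i:]+S[:i]):
  rot[0] = vztvsqqs$
  rot[1] = ztvsqqs$v
  rot[2] = tvsqqs$vz
  rot[3] = vsqqs$vzt
  rot[4] = sqqs$vztv
  rot[5] = qqs$vztvs
  rot[6] = qs$vztvsq
  rot[7] = s$vztvsqq
  rot[8] = $vztvsqqs
Sorted (with $ < everything):
  sorted[0] = $vztvsqqs
  sorted[1] = qqs$vztvs
  sorted[2] = qs$vztvsq
  sorted[3] = s$vztvsqq
  sorted[4] = sqqs$vztv
  sorted[5] = tvsqqs$vz
  sorted[6] = vsqqs$vzt
  sorted[7] = vztvsqqs$
  sorted[8] = ztvsqqs$v
sorted[2] = qs$vztvsq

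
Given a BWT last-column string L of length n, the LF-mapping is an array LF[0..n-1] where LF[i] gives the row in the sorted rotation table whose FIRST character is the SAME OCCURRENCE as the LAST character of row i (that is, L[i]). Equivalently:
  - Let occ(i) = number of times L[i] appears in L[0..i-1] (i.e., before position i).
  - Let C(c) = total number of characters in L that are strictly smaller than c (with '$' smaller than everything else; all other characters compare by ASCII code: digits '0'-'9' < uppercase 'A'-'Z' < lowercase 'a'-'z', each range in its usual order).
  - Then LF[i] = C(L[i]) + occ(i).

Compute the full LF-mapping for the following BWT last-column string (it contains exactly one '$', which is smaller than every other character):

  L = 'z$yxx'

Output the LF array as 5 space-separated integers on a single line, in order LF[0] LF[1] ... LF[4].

Char counts: '$':1, 'x':2, 'y':1, 'z':1
C (first-col start): C('$')=0, C('x')=1, C('y')=3, C('z')=4
L[0]='z': occ=0, LF[0]=C('z')+0=4+0=4
L[1]='$': occ=0, LF[1]=C('$')+0=0+0=0
L[2]='y': occ=0, LF[2]=C('y')+0=3+0=3
L[3]='x': occ=0, LF[3]=C('x')+0=1+0=1
L[4]='x': occ=1, LF[4]=C('x')+1=1+1=2

Answer: 4 0 3 1 2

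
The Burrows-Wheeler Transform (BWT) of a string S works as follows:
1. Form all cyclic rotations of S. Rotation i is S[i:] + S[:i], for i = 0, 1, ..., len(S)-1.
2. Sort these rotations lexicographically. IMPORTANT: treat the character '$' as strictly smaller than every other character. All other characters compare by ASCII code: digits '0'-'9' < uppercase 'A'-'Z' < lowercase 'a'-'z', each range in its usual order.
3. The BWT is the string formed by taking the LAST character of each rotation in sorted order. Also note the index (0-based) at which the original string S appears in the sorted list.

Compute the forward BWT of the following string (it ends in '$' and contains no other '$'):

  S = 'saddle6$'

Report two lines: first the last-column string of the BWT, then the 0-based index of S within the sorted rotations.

Answer: 6esadld$
7

Derivation:
All 8 rotations (rotation i = S[i:]+S[:i]):
  rot[0] = saddle6$
  rot[1] = addle6$s
  rot[2] = ddle6$sa
  rot[3] = dle6$sad
  rot[4] = le6$sadd
  rot[5] = e6$saddl
  rot[6] = 6$saddle
  rot[7] = $saddle6
Sorted (with $ < everything):
  sorted[0] = $saddle6  (last char: '6')
  sorted[1] = 6$saddle  (last char: 'e')
  sorted[2] = addle6$s  (last char: 's')
  sorted[3] = ddle6$sa  (last char: 'a')
  sorted[4] = dle6$sad  (last char: 'd')
  sorted[5] = e6$saddl  (last char: 'l')
  sorted[6] = le6$sadd  (last char: 'd')
  sorted[7] = saddle6$  (last char: '$')
Last column: 6esadld$
Original string S is at sorted index 7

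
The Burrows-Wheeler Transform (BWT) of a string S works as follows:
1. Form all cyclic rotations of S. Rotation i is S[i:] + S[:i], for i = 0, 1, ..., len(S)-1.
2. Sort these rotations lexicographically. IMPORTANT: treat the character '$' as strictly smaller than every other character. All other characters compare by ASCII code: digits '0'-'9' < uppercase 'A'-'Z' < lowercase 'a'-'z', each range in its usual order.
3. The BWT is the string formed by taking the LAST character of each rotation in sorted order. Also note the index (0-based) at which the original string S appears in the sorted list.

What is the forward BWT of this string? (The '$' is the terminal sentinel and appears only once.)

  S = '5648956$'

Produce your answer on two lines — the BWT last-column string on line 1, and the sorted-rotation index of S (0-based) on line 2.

Answer: 669$5548
3

Derivation:
All 8 rotations (rotation i = S[i:]+S[:i]):
  rot[0] = 5648956$
  rot[1] = 648956$5
  rot[2] = 48956$56
  rot[3] = 8956$564
  rot[4] = 956$5648
  rot[5] = 56$56489
  rot[6] = 6$564895
  rot[7] = $5648956
Sorted (with $ < everything):
  sorted[0] = $5648956  (last char: '6')
  sorted[1] = 48956$56  (last char: '6')
  sorted[2] = 56$56489  (last char: '9')
  sorted[3] = 5648956$  (last char: '$')
  sorted[4] = 6$564895  (last char: '5')
  sorted[5] = 648956$5  (last char: '5')
  sorted[6] = 8956$564  (last char: '4')
  sorted[7] = 956$5648  (last char: '8')
Last column: 669$5548
Original string S is at sorted index 3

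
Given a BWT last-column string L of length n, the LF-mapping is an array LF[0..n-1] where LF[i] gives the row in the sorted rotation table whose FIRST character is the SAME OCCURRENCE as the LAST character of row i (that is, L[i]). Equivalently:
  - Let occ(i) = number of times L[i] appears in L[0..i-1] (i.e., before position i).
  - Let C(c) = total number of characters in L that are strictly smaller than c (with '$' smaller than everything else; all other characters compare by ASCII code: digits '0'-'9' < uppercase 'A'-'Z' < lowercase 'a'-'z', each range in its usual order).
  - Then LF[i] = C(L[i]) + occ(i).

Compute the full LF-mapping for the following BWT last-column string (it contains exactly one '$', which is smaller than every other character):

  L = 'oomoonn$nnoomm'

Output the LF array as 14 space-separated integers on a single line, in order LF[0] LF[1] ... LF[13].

Char counts: '$':1, 'm':3, 'n':4, 'o':6
C (first-col start): C('$')=0, C('m')=1, C('n')=4, C('o')=8
L[0]='o': occ=0, LF[0]=C('o')+0=8+0=8
L[1]='o': occ=1, LF[1]=C('o')+1=8+1=9
L[2]='m': occ=0, LF[2]=C('m')+0=1+0=1
L[3]='o': occ=2, LF[3]=C('o')+2=8+2=10
L[4]='o': occ=3, LF[4]=C('o')+3=8+3=11
L[5]='n': occ=0, LF[5]=C('n')+0=4+0=4
L[6]='n': occ=1, LF[6]=C('n')+1=4+1=5
L[7]='$': occ=0, LF[7]=C('$')+0=0+0=0
L[8]='n': occ=2, LF[8]=C('n')+2=4+2=6
L[9]='n': occ=3, LF[9]=C('n')+3=4+3=7
L[10]='o': occ=4, LF[10]=C('o')+4=8+4=12
L[11]='o': occ=5, LF[11]=C('o')+5=8+5=13
L[12]='m': occ=1, LF[12]=C('m')+1=1+1=2
L[13]='m': occ=2, LF[13]=C('m')+2=1+2=3

Answer: 8 9 1 10 11 4 5 0 6 7 12 13 2 3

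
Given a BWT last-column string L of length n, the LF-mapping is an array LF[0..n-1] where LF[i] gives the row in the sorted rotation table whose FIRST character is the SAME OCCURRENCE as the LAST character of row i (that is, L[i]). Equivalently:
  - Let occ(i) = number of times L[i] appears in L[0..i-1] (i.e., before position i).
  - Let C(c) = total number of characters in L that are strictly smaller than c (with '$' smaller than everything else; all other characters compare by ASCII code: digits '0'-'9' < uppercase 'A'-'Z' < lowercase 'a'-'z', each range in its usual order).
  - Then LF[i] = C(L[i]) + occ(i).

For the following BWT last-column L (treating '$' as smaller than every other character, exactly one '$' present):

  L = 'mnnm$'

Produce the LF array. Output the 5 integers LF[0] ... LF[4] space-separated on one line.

Answer: 1 3 4 2 0

Derivation:
Char counts: '$':1, 'm':2, 'n':2
C (first-col start): C('$')=0, C('m')=1, C('n')=3
L[0]='m': occ=0, LF[0]=C('m')+0=1+0=1
L[1]='n': occ=0, LF[1]=C('n')+0=3+0=3
L[2]='n': occ=1, LF[2]=C('n')+1=3+1=4
L[3]='m': occ=1, LF[3]=C('m')+1=1+1=2
L[4]='$': occ=0, LF[4]=C('$')+0=0+0=0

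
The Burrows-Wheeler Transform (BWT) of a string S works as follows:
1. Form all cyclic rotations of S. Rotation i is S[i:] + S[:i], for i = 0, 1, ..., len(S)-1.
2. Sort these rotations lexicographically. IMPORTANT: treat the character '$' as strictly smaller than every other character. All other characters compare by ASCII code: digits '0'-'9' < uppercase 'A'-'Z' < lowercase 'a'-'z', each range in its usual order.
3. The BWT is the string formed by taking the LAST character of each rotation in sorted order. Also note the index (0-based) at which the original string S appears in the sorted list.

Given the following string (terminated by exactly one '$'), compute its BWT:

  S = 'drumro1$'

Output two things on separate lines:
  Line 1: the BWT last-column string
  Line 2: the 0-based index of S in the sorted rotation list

Answer: 1o$urmdr
2

Derivation:
All 8 rotations (rotation i = S[i:]+S[:i]):
  rot[0] = drumro1$
  rot[1] = rumro1$d
  rot[2] = umro1$dr
  rot[3] = mro1$dru
  rot[4] = ro1$drum
  rot[5] = o1$drumr
  rot[6] = 1$drumro
  rot[7] = $drumro1
Sorted (with $ < everything):
  sorted[0] = $drumro1  (last char: '1')
  sorted[1] = 1$drumro  (last char: 'o')
  sorted[2] = drumro1$  (last char: '$')
  sorted[3] = mro1$dru  (last char: 'u')
  sorted[4] = o1$drumr  (last char: 'r')
  sorted[5] = ro1$drum  (last char: 'm')
  sorted[6] = rumro1$d  (last char: 'd')
  sorted[7] = umro1$dr  (last char: 'r')
Last column: 1o$urmdr
Original string S is at sorted index 2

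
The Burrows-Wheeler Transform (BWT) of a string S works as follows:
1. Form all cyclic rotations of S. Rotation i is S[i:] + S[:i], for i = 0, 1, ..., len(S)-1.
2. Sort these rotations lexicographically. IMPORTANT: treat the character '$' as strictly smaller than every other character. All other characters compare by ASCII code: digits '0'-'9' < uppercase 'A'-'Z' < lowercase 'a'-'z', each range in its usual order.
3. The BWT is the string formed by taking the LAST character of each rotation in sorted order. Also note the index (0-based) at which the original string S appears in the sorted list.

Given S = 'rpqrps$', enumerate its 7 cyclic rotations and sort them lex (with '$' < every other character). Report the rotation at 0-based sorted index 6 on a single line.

Answer: s$rpqrp

Derivation:
All 7 rotations (rotation i = S[i:]+S[:i]):
  rot[0] = rpqrps$
  rot[1] = pqrps$r
  rot[2] = qrps$rp
  rot[3] = rps$rpq
  rot[4] = ps$rpqr
  rot[5] = s$rpqrp
  rot[6] = $rpqrps
Sorted (with $ < everything):
  sorted[0] = $rpqrps
  sorted[1] = pqrps$r
  sorted[2] = ps$rpqr
  sorted[3] = qrps$rp
  sorted[4] = rpqrps$
  sorted[5] = rps$rpq
  sorted[6] = s$rpqrp
sorted[6] = s$rpqrp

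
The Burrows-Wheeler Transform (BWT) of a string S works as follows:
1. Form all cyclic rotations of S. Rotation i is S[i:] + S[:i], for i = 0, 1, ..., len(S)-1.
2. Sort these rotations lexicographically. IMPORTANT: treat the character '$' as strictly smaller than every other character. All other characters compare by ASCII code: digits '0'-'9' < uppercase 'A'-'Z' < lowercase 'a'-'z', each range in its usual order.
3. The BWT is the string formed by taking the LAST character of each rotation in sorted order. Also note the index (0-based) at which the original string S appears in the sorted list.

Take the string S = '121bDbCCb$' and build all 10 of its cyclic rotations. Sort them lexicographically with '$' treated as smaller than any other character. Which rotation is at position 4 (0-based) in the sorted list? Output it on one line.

All 10 rotations (rotation i = S[i:]+S[:i]):
  rot[0] = 121bDbCCb$
  rot[1] = 21bDbCCb$1
  rot[2] = 1bDbCCb$12
  rot[3] = bDbCCb$121
  rot[4] = DbCCb$121b
  rot[5] = bCCb$121bD
  rot[6] = CCb$121bDb
  rot[7] = Cb$121bDbC
  rot[8] = b$121bDbCC
  rot[9] = $121bDbCCb
Sorted (with $ < everything):
  sorted[0] = $121bDbCCb
  sorted[1] = 121bDbCCb$
  sorted[2] = 1bDbCCb$12
  sorted[3] = 21bDbCCb$1
  sorted[4] = CCb$121bDb
  sorted[5] = Cb$121bDbC
  sorted[6] = DbCCb$121b
  sorted[7] = b$121bDbCC
  sorted[8] = bCCb$121bD
  sorted[9] = bDbCCb$121
sorted[4] = CCb$121bDb

Answer: CCb$121bDb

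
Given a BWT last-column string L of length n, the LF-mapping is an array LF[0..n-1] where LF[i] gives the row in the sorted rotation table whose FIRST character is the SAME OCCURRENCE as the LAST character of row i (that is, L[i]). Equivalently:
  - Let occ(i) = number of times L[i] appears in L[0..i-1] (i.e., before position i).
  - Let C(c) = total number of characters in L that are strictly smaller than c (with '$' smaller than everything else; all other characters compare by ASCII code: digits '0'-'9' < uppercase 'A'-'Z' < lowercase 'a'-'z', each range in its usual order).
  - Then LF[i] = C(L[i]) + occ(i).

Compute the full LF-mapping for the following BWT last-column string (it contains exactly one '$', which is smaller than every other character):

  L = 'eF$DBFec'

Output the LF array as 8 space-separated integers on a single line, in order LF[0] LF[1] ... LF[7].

Answer: 6 3 0 2 1 4 7 5

Derivation:
Char counts: '$':1, 'B':1, 'D':1, 'F':2, 'c':1, 'e':2
C (first-col start): C('$')=0, C('B')=1, C('D')=2, C('F')=3, C('c')=5, C('e')=6
L[0]='e': occ=0, LF[0]=C('e')+0=6+0=6
L[1]='F': occ=0, LF[1]=C('F')+0=3+0=3
L[2]='$': occ=0, LF[2]=C('$')+0=0+0=0
L[3]='D': occ=0, LF[3]=C('D')+0=2+0=2
L[4]='B': occ=0, LF[4]=C('B')+0=1+0=1
L[5]='F': occ=1, LF[5]=C('F')+1=3+1=4
L[6]='e': occ=1, LF[6]=C('e')+1=6+1=7
L[7]='c': occ=0, LF[7]=C('c')+0=5+0=5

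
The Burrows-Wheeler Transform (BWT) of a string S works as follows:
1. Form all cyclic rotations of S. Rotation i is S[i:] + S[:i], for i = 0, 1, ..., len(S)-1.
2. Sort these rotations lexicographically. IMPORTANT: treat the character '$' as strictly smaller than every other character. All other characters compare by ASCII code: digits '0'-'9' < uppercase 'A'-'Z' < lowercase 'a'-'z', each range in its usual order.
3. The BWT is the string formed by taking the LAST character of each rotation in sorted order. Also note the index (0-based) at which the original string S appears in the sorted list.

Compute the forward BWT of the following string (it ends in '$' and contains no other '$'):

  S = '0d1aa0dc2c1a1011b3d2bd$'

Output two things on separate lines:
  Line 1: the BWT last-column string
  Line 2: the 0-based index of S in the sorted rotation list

Answer: d1$aa0cd1dcba11122db030
2

Derivation:
All 23 rotations (rotation i = S[i:]+S[:i]):
  rot[0] = 0d1aa0dc2c1a1011b3d2bd$
  rot[1] = d1aa0dc2c1a1011b3d2bd$0
  rot[2] = 1aa0dc2c1a1011b3d2bd$0d
  rot[3] = aa0dc2c1a1011b3d2bd$0d1
  rot[4] = a0dc2c1a1011b3d2bd$0d1a
  rot[5] = 0dc2c1a1011b3d2bd$0d1aa
  rot[6] = dc2c1a1011b3d2bd$0d1aa0
  rot[7] = c2c1a1011b3d2bd$0d1aa0d
  rot[8] = 2c1a1011b3d2bd$0d1aa0dc
  rot[9] = c1a1011b3d2bd$0d1aa0dc2
  rot[10] = 1a1011b3d2bd$0d1aa0dc2c
  rot[11] = a1011b3d2bd$0d1aa0dc2c1
  rot[12] = 1011b3d2bd$0d1aa0dc2c1a
  rot[13] = 011b3d2bd$0d1aa0dc2c1a1
  rot[14] = 11b3d2bd$0d1aa0dc2c1a10
  rot[15] = 1b3d2bd$0d1aa0dc2c1a101
  rot[16] = b3d2bd$0d1aa0dc2c1a1011
  rot[17] = 3d2bd$0d1aa0dc2c1a1011b
  rot[18] = d2bd$0d1aa0dc2c1a1011b3
  rot[19] = 2bd$0d1aa0dc2c1a1011b3d
  rot[20] = bd$0d1aa0dc2c1a1011b3d2
  rot[21] = d$0d1aa0dc2c1a1011b3d2b
  rot[22] = $0d1aa0dc2c1a1011b3d2bd
Sorted (with $ < everything):
  sorted[0] = $0d1aa0dc2c1a1011b3d2bd  (last char: 'd')
  sorted[1] = 011b3d2bd$0d1aa0dc2c1a1  (last char: '1')
  sorted[2] = 0d1aa0dc2c1a1011b3d2bd$  (last char: '$')
  sorted[3] = 0dc2c1a1011b3d2bd$0d1aa  (last char: 'a')
  sorted[4] = 1011b3d2bd$0d1aa0dc2c1a  (last char: 'a')
  sorted[5] = 11b3d2bd$0d1aa0dc2c1a10  (last char: '0')
  sorted[6] = 1a1011b3d2bd$0d1aa0dc2c  (last char: 'c')
  sorted[7] = 1aa0dc2c1a1011b3d2bd$0d  (last char: 'd')
  sorted[8] = 1b3d2bd$0d1aa0dc2c1a101  (last char: '1')
  sorted[9] = 2bd$0d1aa0dc2c1a1011b3d  (last char: 'd')
  sorted[10] = 2c1a1011b3d2bd$0d1aa0dc  (last char: 'c')
  sorted[11] = 3d2bd$0d1aa0dc2c1a1011b  (last char: 'b')
  sorted[12] = a0dc2c1a1011b3d2bd$0d1a  (last char: 'a')
  sorted[13] = a1011b3d2bd$0d1aa0dc2c1  (last char: '1')
  sorted[14] = aa0dc2c1a1011b3d2bd$0d1  (last char: '1')
  sorted[15] = b3d2bd$0d1aa0dc2c1a1011  (last char: '1')
  sorted[16] = bd$0d1aa0dc2c1a1011b3d2  (last char: '2')
  sorted[17] = c1a1011b3d2bd$0d1aa0dc2  (last char: '2')
  sorted[18] = c2c1a1011b3d2bd$0d1aa0d  (last char: 'd')
  sorted[19] = d$0d1aa0dc2c1a1011b3d2b  (last char: 'b')
  sorted[20] = d1aa0dc2c1a1011b3d2bd$0  (last char: '0')
  sorted[21] = d2bd$0d1aa0dc2c1a1011b3  (last char: '3')
  sorted[22] = dc2c1a1011b3d2bd$0d1aa0  (last char: '0')
Last column: d1$aa0cd1dcba11122db030
Original string S is at sorted index 2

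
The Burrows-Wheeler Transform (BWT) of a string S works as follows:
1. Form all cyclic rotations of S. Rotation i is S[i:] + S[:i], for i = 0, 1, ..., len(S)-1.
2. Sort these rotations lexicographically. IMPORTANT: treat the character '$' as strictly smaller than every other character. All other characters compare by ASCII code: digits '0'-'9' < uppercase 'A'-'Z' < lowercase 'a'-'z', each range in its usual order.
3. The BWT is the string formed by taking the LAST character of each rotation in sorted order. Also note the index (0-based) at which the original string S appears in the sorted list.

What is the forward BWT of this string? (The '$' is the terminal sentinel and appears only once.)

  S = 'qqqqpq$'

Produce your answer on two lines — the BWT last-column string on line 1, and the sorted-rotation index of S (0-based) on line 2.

Answer: qqpqqq$
6

Derivation:
All 7 rotations (rotation i = S[i:]+S[:i]):
  rot[0] = qqqqpq$
  rot[1] = qqqpq$q
  rot[2] = qqpq$qq
  rot[3] = qpq$qqq
  rot[4] = pq$qqqq
  rot[5] = q$qqqqp
  rot[6] = $qqqqpq
Sorted (with $ < everything):
  sorted[0] = $qqqqpq  (last char: 'q')
  sorted[1] = pq$qqqq  (last char: 'q')
  sorted[2] = q$qqqqp  (last char: 'p')
  sorted[3] = qpq$qqq  (last char: 'q')
  sorted[4] = qqpq$qq  (last char: 'q')
  sorted[5] = qqqpq$q  (last char: 'q')
  sorted[6] = qqqqpq$  (last char: '$')
Last column: qqpqqq$
Original string S is at sorted index 6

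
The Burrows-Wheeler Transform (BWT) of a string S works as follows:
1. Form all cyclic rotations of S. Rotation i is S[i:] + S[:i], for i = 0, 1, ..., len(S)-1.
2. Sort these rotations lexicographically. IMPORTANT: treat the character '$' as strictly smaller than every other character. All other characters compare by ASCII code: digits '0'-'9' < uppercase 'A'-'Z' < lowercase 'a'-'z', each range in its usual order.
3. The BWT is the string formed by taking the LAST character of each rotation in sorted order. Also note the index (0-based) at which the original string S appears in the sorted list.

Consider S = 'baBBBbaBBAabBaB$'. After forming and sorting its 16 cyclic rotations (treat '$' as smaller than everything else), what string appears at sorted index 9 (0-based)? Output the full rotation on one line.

Answer: aB$baBBBbaBBAabB

Derivation:
All 16 rotations (rotation i = S[i:]+S[:i]):
  rot[0] = baBBBbaBBAabBaB$
  rot[1] = aBBBbaBBAabBaB$b
  rot[2] = BBBbaBBAabBaB$ba
  rot[3] = BBbaBBAabBaB$baB
  rot[4] = BbaBBAabBaB$baBB
  rot[5] = baBBAabBaB$baBBB
  rot[6] = aBBAabBaB$baBBBb
  rot[7] = BBAabBaB$baBBBba
  rot[8] = BAabBaB$baBBBbaB
  rot[9] = AabBaB$baBBBbaBB
  rot[10] = abBaB$baBBBbaBBA
  rot[11] = bBaB$baBBBbaBBAa
  rot[12] = BaB$baBBBbaBBAab
  rot[13] = aB$baBBBbaBBAabB
  rot[14] = B$baBBBbaBBAabBa
  rot[15] = $baBBBbaBBAabBaB
Sorted (with $ < everything):
  sorted[0] = $baBBBbaBBAabBaB
  sorted[1] = AabBaB$baBBBbaBB
  sorted[2] = B$baBBBbaBBAabBa
  sorted[3] = BAabBaB$baBBBbaB
  sorted[4] = BBAabBaB$baBBBba
  sorted[5] = BBBbaBBAabBaB$ba
  sorted[6] = BBbaBBAabBaB$baB
  sorted[7] = BaB$baBBBbaBBAab
  sorted[8] = BbaBBAabBaB$baBB
  sorted[9] = aB$baBBBbaBBAabB
  sorted[10] = aBBAabBaB$baBBBb
  sorted[11] = aBBBbaBBAabBaB$b
  sorted[12] = abBaB$baBBBbaBBA
  sorted[13] = bBaB$baBBBbaBBAa
  sorted[14] = baBBAabBaB$baBBB
  sorted[15] = baBBBbaBBAabBaB$
sorted[9] = aB$baBBBbaBBAabB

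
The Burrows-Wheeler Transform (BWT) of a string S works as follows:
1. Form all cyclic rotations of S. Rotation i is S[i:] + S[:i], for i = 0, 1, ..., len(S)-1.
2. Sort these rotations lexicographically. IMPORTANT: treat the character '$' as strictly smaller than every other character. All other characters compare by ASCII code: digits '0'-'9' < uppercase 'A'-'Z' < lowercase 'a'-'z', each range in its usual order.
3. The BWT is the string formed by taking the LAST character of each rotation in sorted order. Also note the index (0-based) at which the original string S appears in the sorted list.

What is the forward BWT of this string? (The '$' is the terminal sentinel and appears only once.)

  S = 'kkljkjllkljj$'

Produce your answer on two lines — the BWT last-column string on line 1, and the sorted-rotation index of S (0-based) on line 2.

All 13 rotations (rotation i = S[i:]+S[:i]):
  rot[0] = kkljkjllkljj$
  rot[1] = kljkjllkljj$k
  rot[2] = ljkjllkljj$kk
  rot[3] = jkjllkljj$kkl
  rot[4] = kjllkljj$kklj
  rot[5] = jllkljj$kkljk
  rot[6] = llkljj$kkljkj
  rot[7] = lkljj$kkljkjl
  rot[8] = kljj$kkljkjll
  rot[9] = ljj$kkljkjllk
  rot[10] = jj$kkljkjllkl
  rot[11] = j$kkljkjllklj
  rot[12] = $kkljkjllkljj
Sorted (with $ < everything):
  sorted[0] = $kkljkjllkljj  (last char: 'j')
  sorted[1] = j$kkljkjllklj  (last char: 'j')
  sorted[2] = jj$kkljkjllkl  (last char: 'l')
  sorted[3] = jkjllkljj$kkl  (last char: 'l')
  sorted[4] = jllkljj$kkljk  (last char: 'k')
  sorted[5] = kjllkljj$kklj  (last char: 'j')
  sorted[6] = kkljkjllkljj$  (last char: '$')
  sorted[7] = kljj$kkljkjll  (last char: 'l')
  sorted[8] = kljkjllkljj$k  (last char: 'k')
  sorted[9] = ljj$kkljkjllk  (last char: 'k')
  sorted[10] = ljkjllkljj$kk  (last char: 'k')
  sorted[11] = lkljj$kkljkjl  (last char: 'l')
  sorted[12] = llkljj$kkljkj  (last char: 'j')
Last column: jjllkj$lkkklj
Original string S is at sorted index 6

Answer: jjllkj$lkkklj
6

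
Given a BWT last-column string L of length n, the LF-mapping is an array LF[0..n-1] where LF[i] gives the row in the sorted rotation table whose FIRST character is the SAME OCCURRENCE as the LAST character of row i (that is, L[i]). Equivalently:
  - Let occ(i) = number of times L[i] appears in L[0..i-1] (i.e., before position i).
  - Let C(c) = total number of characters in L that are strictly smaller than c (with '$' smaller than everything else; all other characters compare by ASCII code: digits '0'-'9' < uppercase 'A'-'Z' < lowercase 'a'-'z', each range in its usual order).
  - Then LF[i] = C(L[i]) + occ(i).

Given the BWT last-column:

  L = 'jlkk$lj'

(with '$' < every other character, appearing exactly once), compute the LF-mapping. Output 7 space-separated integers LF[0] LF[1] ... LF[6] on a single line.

Answer: 1 5 3 4 0 6 2

Derivation:
Char counts: '$':1, 'j':2, 'k':2, 'l':2
C (first-col start): C('$')=0, C('j')=1, C('k')=3, C('l')=5
L[0]='j': occ=0, LF[0]=C('j')+0=1+0=1
L[1]='l': occ=0, LF[1]=C('l')+0=5+0=5
L[2]='k': occ=0, LF[2]=C('k')+0=3+0=3
L[3]='k': occ=1, LF[3]=C('k')+1=3+1=4
L[4]='$': occ=0, LF[4]=C('$')+0=0+0=0
L[5]='l': occ=1, LF[5]=C('l')+1=5+1=6
L[6]='j': occ=1, LF[6]=C('j')+1=1+1=2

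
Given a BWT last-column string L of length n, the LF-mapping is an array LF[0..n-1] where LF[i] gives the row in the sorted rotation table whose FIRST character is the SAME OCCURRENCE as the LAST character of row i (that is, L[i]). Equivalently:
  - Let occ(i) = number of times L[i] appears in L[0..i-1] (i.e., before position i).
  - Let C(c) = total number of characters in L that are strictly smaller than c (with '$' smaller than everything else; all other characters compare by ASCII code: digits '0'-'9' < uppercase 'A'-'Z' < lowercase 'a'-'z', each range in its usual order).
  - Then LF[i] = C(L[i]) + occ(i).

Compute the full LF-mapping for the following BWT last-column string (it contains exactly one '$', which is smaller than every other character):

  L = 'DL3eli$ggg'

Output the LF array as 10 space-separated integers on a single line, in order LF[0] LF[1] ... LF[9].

Answer: 2 3 1 4 9 8 0 5 6 7

Derivation:
Char counts: '$':1, '3':1, 'D':1, 'L':1, 'e':1, 'g':3, 'i':1, 'l':1
C (first-col start): C('$')=0, C('3')=1, C('D')=2, C('L')=3, C('e')=4, C('g')=5, C('i')=8, C('l')=9
L[0]='D': occ=0, LF[0]=C('D')+0=2+0=2
L[1]='L': occ=0, LF[1]=C('L')+0=3+0=3
L[2]='3': occ=0, LF[2]=C('3')+0=1+0=1
L[3]='e': occ=0, LF[3]=C('e')+0=4+0=4
L[4]='l': occ=0, LF[4]=C('l')+0=9+0=9
L[5]='i': occ=0, LF[5]=C('i')+0=8+0=8
L[6]='$': occ=0, LF[6]=C('$')+0=0+0=0
L[7]='g': occ=0, LF[7]=C('g')+0=5+0=5
L[8]='g': occ=1, LF[8]=C('g')+1=5+1=6
L[9]='g': occ=2, LF[9]=C('g')+2=5+2=7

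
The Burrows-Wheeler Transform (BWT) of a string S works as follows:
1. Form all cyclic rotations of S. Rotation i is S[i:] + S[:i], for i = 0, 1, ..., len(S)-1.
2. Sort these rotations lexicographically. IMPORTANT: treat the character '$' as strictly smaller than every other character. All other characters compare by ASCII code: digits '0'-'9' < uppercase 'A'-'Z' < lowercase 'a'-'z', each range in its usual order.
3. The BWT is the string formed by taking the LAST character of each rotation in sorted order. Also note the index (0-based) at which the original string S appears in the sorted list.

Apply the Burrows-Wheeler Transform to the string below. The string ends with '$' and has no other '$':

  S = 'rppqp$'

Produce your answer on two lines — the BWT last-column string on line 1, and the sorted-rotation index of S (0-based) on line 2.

Answer: pqrpp$
5

Derivation:
All 6 rotations (rotation i = S[i:]+S[:i]):
  rot[0] = rppqp$
  rot[1] = ppqp$r
  rot[2] = pqp$rp
  rot[3] = qp$rpp
  rot[4] = p$rppq
  rot[5] = $rppqp
Sorted (with $ < everything):
  sorted[0] = $rppqp  (last char: 'p')
  sorted[1] = p$rppq  (last char: 'q')
  sorted[2] = ppqp$r  (last char: 'r')
  sorted[3] = pqp$rp  (last char: 'p')
  sorted[4] = qp$rpp  (last char: 'p')
  sorted[5] = rppqp$  (last char: '$')
Last column: pqrpp$
Original string S is at sorted index 5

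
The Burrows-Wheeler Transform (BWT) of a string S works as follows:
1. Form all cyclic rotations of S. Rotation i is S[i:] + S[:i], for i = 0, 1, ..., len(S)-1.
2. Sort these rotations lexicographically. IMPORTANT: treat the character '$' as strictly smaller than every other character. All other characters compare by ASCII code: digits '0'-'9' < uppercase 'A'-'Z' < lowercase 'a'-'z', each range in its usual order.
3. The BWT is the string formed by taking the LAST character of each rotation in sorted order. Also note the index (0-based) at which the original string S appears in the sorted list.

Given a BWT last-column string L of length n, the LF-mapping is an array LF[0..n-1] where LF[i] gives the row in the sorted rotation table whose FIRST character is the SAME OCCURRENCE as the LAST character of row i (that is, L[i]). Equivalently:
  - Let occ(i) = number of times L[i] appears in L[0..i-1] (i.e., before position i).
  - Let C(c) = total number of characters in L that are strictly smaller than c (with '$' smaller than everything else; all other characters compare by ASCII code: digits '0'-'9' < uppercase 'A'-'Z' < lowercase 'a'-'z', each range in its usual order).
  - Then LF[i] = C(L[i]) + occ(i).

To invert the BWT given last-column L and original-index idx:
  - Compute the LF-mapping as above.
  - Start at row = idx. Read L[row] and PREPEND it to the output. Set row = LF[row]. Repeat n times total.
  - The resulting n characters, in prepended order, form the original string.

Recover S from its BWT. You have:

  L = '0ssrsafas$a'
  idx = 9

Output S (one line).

LF mapping: 1 7 8 6 9 2 5 3 10 0 4
Walk LF starting at row 9, prepending L[row]:
  step 1: row=9, L[9]='$', prepend. Next row=LF[9]=0
  step 2: row=0, L[0]='0', prepend. Next row=LF[0]=1
  step 3: row=1, L[1]='s', prepend. Next row=LF[1]=7
  step 4: row=7, L[7]='a', prepend. Next row=LF[7]=3
  step 5: row=3, L[3]='r', prepend. Next row=LF[3]=6
  step 6: row=6, L[6]='f', prepend. Next row=LF[6]=5
  step 7: row=5, L[5]='a', prepend. Next row=LF[5]=2
  step 8: row=2, L[2]='s', prepend. Next row=LF[2]=8
  step 9: row=8, L[8]='s', prepend. Next row=LF[8]=10
  step 10: row=10, L[10]='a', prepend. Next row=LF[10]=4
  step 11: row=4, L[4]='s', prepend. Next row=LF[4]=9
Reversed output: sassafras0$

Answer: sassafras0$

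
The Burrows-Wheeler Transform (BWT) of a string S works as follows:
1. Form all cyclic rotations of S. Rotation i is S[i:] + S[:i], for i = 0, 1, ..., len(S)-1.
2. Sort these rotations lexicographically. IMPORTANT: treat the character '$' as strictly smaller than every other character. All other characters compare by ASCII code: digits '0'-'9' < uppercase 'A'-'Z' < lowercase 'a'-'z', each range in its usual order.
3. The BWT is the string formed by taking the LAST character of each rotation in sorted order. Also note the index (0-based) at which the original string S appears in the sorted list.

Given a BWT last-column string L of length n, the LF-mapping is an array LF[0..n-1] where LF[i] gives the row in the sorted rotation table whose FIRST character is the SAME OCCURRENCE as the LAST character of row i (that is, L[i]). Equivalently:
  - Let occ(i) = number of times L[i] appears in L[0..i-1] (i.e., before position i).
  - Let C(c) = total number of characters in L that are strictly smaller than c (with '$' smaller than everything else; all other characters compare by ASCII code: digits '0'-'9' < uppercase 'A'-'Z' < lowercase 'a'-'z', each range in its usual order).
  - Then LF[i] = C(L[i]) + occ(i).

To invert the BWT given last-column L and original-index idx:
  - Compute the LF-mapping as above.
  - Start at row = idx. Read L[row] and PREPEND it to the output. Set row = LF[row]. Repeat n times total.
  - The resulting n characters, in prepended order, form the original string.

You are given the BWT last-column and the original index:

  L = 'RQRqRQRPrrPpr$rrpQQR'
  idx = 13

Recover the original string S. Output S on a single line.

LF mapping: 7 3 8 14 9 4 10 1 15 16 2 12 17 0 18 19 13 5 6 11
Walk LF starting at row 13, prepending L[row]:
  step 1: row=13, L[13]='$', prepend. Next row=LF[13]=0
  step 2: row=0, L[0]='R', prepend. Next row=LF[0]=7
  step 3: row=7, L[7]='P', prepend. Next row=LF[7]=1
  step 4: row=1, L[1]='Q', prepend. Next row=LF[1]=3
  step 5: row=3, L[3]='q', prepend. Next row=LF[3]=14
  step 6: row=14, L[14]='r', prepend. Next row=LF[14]=18
  step 7: row=18, L[18]='Q', prepend. Next row=LF[18]=6
  step 8: row=6, L[6]='R', prepend. Next row=LF[6]=10
  step 9: row=10, L[10]='P', prepend. Next row=LF[10]=2
  step 10: row=2, L[2]='R', prepend. Next row=LF[2]=8
  step 11: row=8, L[8]='r', prepend. Next row=LF[8]=15
  step 12: row=15, L[15]='r', prepend. Next row=LF[15]=19
  step 13: row=19, L[19]='R', prepend. Next row=LF[19]=11
  step 14: row=11, L[11]='p', prepend. Next row=LF[11]=12
  step 15: row=12, L[12]='r', prepend. Next row=LF[12]=17
  step 16: row=17, L[17]='Q', prepend. Next row=LF[17]=5
  step 17: row=5, L[5]='Q', prepend. Next row=LF[5]=4
  step 18: row=4, L[4]='R', prepend. Next row=LF[4]=9
  step 19: row=9, L[9]='r', prepend. Next row=LF[9]=16
  step 20: row=16, L[16]='p', prepend. Next row=LF[16]=13
Reversed output: prRQQrpRrrRPRQrqQPR$

Answer: prRQQrpRrrRPRQrqQPR$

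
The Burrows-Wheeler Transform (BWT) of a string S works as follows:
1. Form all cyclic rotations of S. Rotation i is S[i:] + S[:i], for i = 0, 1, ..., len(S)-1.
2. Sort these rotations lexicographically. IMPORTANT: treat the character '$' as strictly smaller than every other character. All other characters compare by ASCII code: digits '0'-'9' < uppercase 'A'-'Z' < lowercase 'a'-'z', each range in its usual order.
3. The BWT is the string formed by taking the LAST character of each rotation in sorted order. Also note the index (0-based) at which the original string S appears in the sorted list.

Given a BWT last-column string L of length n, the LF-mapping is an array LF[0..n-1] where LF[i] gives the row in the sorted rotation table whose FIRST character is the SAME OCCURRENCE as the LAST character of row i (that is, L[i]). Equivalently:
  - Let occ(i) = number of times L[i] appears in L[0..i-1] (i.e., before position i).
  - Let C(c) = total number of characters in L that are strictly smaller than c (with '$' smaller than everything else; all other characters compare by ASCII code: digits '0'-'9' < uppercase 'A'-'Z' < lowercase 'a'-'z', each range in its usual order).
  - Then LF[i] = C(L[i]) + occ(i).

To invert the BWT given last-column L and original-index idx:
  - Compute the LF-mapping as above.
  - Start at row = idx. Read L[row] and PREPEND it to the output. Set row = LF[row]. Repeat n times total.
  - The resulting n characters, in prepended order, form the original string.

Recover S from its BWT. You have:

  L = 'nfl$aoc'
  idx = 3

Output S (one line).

Answer: falcon$

Derivation:
LF mapping: 5 3 4 0 1 6 2
Walk LF starting at row 3, prepending L[row]:
  step 1: row=3, L[3]='$', prepend. Next row=LF[3]=0
  step 2: row=0, L[0]='n', prepend. Next row=LF[0]=5
  step 3: row=5, L[5]='o', prepend. Next row=LF[5]=6
  step 4: row=6, L[6]='c', prepend. Next row=LF[6]=2
  step 5: row=2, L[2]='l', prepend. Next row=LF[2]=4
  step 6: row=4, L[4]='a', prepend. Next row=LF[4]=1
  step 7: row=1, L[1]='f', prepend. Next row=LF[1]=3
Reversed output: falcon$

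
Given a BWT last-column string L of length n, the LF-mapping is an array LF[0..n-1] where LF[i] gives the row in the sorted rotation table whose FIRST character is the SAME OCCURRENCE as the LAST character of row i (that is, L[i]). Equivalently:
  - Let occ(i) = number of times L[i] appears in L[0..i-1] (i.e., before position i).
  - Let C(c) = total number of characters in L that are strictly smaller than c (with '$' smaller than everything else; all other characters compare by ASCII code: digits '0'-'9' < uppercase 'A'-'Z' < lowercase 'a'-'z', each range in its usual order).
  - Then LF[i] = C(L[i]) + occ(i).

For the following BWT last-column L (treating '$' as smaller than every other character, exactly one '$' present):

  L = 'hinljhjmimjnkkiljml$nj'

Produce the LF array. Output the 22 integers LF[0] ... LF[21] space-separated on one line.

Answer: 1 3 19 13 6 2 7 16 4 17 8 20 11 12 5 14 9 18 15 0 21 10

Derivation:
Char counts: '$':1, 'h':2, 'i':3, 'j':5, 'k':2, 'l':3, 'm':3, 'n':3
C (first-col start): C('$')=0, C('h')=1, C('i')=3, C('j')=6, C('k')=11, C('l')=13, C('m')=16, C('n')=19
L[0]='h': occ=0, LF[0]=C('h')+0=1+0=1
L[1]='i': occ=0, LF[1]=C('i')+0=3+0=3
L[2]='n': occ=0, LF[2]=C('n')+0=19+0=19
L[3]='l': occ=0, LF[3]=C('l')+0=13+0=13
L[4]='j': occ=0, LF[4]=C('j')+0=6+0=6
L[5]='h': occ=1, LF[5]=C('h')+1=1+1=2
L[6]='j': occ=1, LF[6]=C('j')+1=6+1=7
L[7]='m': occ=0, LF[7]=C('m')+0=16+0=16
L[8]='i': occ=1, LF[8]=C('i')+1=3+1=4
L[9]='m': occ=1, LF[9]=C('m')+1=16+1=17
L[10]='j': occ=2, LF[10]=C('j')+2=6+2=8
L[11]='n': occ=1, LF[11]=C('n')+1=19+1=20
L[12]='k': occ=0, LF[12]=C('k')+0=11+0=11
L[13]='k': occ=1, LF[13]=C('k')+1=11+1=12
L[14]='i': occ=2, LF[14]=C('i')+2=3+2=5
L[15]='l': occ=1, LF[15]=C('l')+1=13+1=14
L[16]='j': occ=3, LF[16]=C('j')+3=6+3=9
L[17]='m': occ=2, LF[17]=C('m')+2=16+2=18
L[18]='l': occ=2, LF[18]=C('l')+2=13+2=15
L[19]='$': occ=0, LF[19]=C('$')+0=0+0=0
L[20]='n': occ=2, LF[20]=C('n')+2=19+2=21
L[21]='j': occ=4, LF[21]=C('j')+4=6+4=10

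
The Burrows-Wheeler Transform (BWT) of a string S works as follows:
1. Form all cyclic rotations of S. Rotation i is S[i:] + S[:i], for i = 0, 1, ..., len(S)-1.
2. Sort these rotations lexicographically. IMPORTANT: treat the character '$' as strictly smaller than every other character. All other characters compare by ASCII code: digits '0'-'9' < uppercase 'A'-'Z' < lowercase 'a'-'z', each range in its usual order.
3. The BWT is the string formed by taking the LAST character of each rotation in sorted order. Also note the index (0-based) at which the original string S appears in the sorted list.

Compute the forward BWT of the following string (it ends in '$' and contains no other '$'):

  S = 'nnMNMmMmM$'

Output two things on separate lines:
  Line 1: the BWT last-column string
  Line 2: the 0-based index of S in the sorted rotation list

Answer: MmnmNMMMn$
9

Derivation:
All 10 rotations (rotation i = S[i:]+S[:i]):
  rot[0] = nnMNMmMmM$
  rot[1] = nMNMmMmM$n
  rot[2] = MNMmMmM$nn
  rot[3] = NMmMmM$nnM
  rot[4] = MmMmM$nnMN
  rot[5] = mMmM$nnMNM
  rot[6] = MmM$nnMNMm
  rot[7] = mM$nnMNMmM
  rot[8] = M$nnMNMmMm
  rot[9] = $nnMNMmMmM
Sorted (with $ < everything):
  sorted[0] = $nnMNMmMmM  (last char: 'M')
  sorted[1] = M$nnMNMmMm  (last char: 'm')
  sorted[2] = MNMmMmM$nn  (last char: 'n')
  sorted[3] = MmM$nnMNMm  (last char: 'm')
  sorted[4] = MmMmM$nnMN  (last char: 'N')
  sorted[5] = NMmMmM$nnM  (last char: 'M')
  sorted[6] = mM$nnMNMmM  (last char: 'M')
  sorted[7] = mMmM$nnMNM  (last char: 'M')
  sorted[8] = nMNMmMmM$n  (last char: 'n')
  sorted[9] = nnMNMmMmM$  (last char: '$')
Last column: MmnmNMMMn$
Original string S is at sorted index 9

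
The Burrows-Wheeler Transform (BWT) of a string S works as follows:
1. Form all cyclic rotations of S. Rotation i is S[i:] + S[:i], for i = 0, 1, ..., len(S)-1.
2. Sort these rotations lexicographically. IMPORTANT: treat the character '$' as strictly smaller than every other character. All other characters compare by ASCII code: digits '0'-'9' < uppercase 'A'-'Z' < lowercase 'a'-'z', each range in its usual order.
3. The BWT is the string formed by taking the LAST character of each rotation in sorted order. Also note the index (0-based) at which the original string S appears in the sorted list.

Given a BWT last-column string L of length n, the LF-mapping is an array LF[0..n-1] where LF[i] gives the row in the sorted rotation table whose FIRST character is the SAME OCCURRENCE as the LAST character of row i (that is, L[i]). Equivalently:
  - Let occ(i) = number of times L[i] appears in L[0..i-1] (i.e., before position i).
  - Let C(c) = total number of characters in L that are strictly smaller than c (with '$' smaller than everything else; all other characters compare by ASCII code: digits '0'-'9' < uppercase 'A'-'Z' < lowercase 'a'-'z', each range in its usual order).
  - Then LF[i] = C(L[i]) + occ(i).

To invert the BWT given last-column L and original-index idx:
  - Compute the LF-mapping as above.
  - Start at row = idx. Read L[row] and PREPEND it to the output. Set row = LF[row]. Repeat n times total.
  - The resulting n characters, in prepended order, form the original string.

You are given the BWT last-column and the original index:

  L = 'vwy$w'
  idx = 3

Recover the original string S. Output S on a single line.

LF mapping: 1 2 4 0 3
Walk LF starting at row 3, prepending L[row]:
  step 1: row=3, L[3]='$', prepend. Next row=LF[3]=0
  step 2: row=0, L[0]='v', prepend. Next row=LF[0]=1
  step 3: row=1, L[1]='w', prepend. Next row=LF[1]=2
  step 4: row=2, L[2]='y', prepend. Next row=LF[2]=4
  step 5: row=4, L[4]='w', prepend. Next row=LF[4]=3
Reversed output: wywv$

Answer: wywv$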